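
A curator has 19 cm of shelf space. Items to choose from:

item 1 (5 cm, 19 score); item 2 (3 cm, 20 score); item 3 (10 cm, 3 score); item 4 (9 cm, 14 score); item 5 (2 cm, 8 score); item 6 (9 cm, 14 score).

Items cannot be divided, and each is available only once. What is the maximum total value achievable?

Check high-value combinations within 19 cm:
- item 1+item 2+item 4+item 5: length 5+3+9+2=19, value 19+20+14+8=61
- item 1+item 2+item 5+item 6: length 5+3+2+9=19, value 19+20+8+14=61
- item 1+item 2+item 4: length 5+3+9=17, value 19+20+14=53
- item 1+item 2+item 6: length 5+3+9=17, value 19+20+14=53
- item 1+item 2+item 5: length 5+3+2=10, value 19+20+8=47
Best: 61 score.

61 score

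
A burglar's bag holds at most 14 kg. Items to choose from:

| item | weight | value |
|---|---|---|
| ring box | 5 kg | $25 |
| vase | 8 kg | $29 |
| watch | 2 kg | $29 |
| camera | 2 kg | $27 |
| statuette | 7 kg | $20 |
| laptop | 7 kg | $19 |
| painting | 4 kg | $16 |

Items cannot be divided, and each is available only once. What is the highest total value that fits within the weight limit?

$97

Check high-value combinations within 14 kg:
- ring box+watch+camera+painting: weight 5+2+2+4=13, value 25+29+27+16=97
- vase+watch+camera: weight 8+2+2=12, value 29+29+27=85
- ring box+watch+camera: weight 5+2+2=9, value 25+29+27=81
Best: $97.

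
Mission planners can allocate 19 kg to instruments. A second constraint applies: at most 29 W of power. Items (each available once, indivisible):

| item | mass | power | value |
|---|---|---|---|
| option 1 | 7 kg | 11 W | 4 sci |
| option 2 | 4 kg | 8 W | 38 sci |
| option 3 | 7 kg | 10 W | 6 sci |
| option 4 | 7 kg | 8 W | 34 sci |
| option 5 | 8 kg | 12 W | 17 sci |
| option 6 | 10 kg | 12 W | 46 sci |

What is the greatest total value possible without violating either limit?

89 sci

Feasible sets respecting both limits:
- option 2+option 4+option 5: mass 19, power 28, value 89
- option 2+option 6: mass 14, power 20, value 84
- option 4+option 6: mass 17, power 20, value 80
Best: 89 sci.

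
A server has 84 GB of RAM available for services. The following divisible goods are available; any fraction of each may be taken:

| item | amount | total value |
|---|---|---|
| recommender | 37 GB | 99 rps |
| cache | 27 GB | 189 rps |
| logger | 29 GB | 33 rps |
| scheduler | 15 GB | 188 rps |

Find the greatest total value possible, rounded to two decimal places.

Take in order of value per unit:
- scheduler (188/15 per unit): all 15 → value 188, running total 188.00
- cache (189/27 per unit): all 27 → value 189, running total 377.00
- recommender (99/37 per unit): all 37 → value 99, running total 476.00
- logger (33/29 per unit): 5 of 29 → value 5×33/29 = 5.6897, running total 481.69
Total 481.69.

481.69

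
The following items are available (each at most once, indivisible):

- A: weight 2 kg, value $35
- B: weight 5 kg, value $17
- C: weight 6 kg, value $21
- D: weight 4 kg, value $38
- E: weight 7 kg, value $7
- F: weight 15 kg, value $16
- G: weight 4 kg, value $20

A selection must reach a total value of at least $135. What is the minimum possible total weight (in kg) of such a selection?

Subsets with value ≥ 135, sorted by total weight:
- A+B+C+D+E+G: weight 28, value 138
- A+B+C+D+F+G: weight 36, value 147
Minimum weight: 28 kg.

28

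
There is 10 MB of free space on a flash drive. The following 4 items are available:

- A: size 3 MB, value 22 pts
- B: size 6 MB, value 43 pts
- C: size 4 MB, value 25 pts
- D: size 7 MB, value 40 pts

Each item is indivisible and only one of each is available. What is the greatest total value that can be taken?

68 pts

Check high-value combinations within 10 MB:
- B+C: size 6+4=10, value 43+25=68
- A+B: size 3+6=9, value 22+43=65
- A+D: size 3+7=10, value 22+40=62
- A+C: size 3+4=7, value 22+25=47
- B: size 6, value 43
Best: 68 pts.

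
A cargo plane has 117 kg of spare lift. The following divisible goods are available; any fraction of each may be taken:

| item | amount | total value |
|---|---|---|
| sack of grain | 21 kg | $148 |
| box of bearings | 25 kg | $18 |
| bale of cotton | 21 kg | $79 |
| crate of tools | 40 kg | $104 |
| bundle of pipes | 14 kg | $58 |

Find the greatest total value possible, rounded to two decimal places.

404.12

Take in order of value per unit:
- sack of grain (148/21 per unit): all 21 → value 148, running total 148.00
- bundle of pipes (58/14 per unit): all 14 → value 58, running total 206.00
- bale of cotton (79/21 per unit): all 21 → value 79, running total 285.00
- crate of tools (104/40 per unit): all 40 → value 104, running total 389.00
- box of bearings (18/25 per unit): 21 of 25 → value 21×18/25 = 15.1200, running total 404.12
Total 404.12.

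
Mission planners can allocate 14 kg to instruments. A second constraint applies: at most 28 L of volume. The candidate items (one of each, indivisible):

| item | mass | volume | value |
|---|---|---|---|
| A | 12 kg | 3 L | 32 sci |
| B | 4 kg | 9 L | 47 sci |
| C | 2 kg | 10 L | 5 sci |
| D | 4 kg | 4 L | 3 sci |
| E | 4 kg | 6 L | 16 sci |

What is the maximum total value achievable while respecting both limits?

Feasible sets respecting both limits:
- B+C+E: mass 10, volume 25, value 68
- B+D+E: mass 12, volume 19, value 66
- B+E: mass 8, volume 15, value 63
Best: 68 sci.

68 sci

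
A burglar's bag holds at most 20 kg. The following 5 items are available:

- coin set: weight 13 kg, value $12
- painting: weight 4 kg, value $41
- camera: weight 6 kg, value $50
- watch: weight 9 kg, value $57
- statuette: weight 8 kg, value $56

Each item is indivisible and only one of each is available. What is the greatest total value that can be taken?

Check high-value combinations within 20 kg:
- painting+camera+watch: weight 4+6+9=19, value 41+50+57=148
- painting+camera+statuette: weight 4+6+8=18, value 41+50+56=147
- watch+statuette: weight 9+8=17, value 57+56=113
Best: $148.

$148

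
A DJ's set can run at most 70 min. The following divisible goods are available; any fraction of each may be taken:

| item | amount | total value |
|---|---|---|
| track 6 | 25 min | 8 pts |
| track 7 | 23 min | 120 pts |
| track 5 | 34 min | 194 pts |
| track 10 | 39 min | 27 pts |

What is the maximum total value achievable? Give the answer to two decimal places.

323.00

Take in order of value per unit:
- track 5 (194/34 per unit): all 34 → value 194, running total 194.00
- track 7 (120/23 per unit): all 23 → value 120, running total 314.00
- track 10 (27/39 per unit): 13 of 39 → value 13×27/39 = 9.0000, running total 323.00
Total 323.00.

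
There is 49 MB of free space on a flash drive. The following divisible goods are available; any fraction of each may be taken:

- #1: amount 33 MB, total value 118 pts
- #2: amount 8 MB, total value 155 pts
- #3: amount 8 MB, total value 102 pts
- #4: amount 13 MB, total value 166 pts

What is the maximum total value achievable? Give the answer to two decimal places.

Take in order of value per unit:
- #2 (155/8 per unit): all 8 → value 155, running total 155.00
- #4 (166/13 per unit): all 13 → value 166, running total 321.00
- #3 (102/8 per unit): all 8 → value 102, running total 423.00
- #1 (118/33 per unit): 20 of 33 → value 20×118/33 = 71.5152, running total 494.52
Total 494.52.

494.52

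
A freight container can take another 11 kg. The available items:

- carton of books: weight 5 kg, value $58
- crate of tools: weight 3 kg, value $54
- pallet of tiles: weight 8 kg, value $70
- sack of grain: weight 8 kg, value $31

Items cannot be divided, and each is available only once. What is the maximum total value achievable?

$124

Check high-value combinations within 11 kg:
- crate of tools+pallet of tiles: weight 3+8=11, value 54+70=124
- carton of books+crate of tools: weight 5+3=8, value 58+54=112
- crate of tools+sack of grain: weight 3+8=11, value 54+31=85
- pallet of tiles: weight 8, value 70
- carton of books: weight 5, value 58
Best: $124.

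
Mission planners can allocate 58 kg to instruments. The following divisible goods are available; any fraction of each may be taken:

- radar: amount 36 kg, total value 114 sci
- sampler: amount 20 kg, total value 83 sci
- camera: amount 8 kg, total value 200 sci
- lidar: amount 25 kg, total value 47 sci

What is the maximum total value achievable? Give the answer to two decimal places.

Take in order of value per unit:
- camera (200/8 per unit): all 8 → value 200, running total 200.00
- sampler (83/20 per unit): all 20 → value 83, running total 283.00
- radar (114/36 per unit): 30 of 36 → value 30×114/36 = 95.0000, running total 378.00
Total 378.00.

378.00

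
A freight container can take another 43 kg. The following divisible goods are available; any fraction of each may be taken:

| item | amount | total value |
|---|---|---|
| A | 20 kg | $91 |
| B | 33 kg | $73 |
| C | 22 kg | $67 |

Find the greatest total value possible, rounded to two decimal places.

160.21

Take in order of value per unit:
- A (91/20 per unit): all 20 → value 91, running total 91.00
- C (67/22 per unit): all 22 → value 67, running total 158.00
- B (73/33 per unit): 1 of 33 → value 1×73/33 = 2.2121, running total 160.21
Total 160.21.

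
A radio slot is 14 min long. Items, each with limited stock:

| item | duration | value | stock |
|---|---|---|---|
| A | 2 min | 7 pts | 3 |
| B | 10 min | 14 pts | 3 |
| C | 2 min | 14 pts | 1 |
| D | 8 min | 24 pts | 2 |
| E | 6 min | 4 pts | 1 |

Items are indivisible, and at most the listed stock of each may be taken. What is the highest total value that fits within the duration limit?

52 pts

Best selections within duration 14 and stock limits:
- 2×A + 1×C + 1×D: duration 14, value 52
- 1×A + 1×C + 1×D: duration 12, value 45
- 3×A + 1×D: duration 14, value 45
Best: 52 pts.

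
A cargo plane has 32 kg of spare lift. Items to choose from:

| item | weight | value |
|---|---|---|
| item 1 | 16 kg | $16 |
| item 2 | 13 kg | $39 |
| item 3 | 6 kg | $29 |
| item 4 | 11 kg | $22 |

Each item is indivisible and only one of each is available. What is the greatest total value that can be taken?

$90

Check high-value combinations within 32 kg:
- item 2+item 3+item 4: weight 13+6+11=30, value 39+29+22=90
- item 2+item 3: weight 13+6=19, value 39+29=68
- item 2+item 4: weight 13+11=24, value 39+22=61
- item 1+item 2: weight 16+13=29, value 16+39=55
- item 3+item 4: weight 6+11=17, value 29+22=51
Best: $90.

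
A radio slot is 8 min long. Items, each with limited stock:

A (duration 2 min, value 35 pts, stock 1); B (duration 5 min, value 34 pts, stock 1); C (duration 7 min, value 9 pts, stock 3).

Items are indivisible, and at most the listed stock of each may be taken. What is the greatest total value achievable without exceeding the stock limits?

69 pts

Best selections within duration 8 and stock limits:
- 1×A + 1×B: duration 7, value 69
- 1×A: duration 2, value 35
- 1×B: duration 5, value 34
- 1×C: duration 7, value 9
Best: 69 pts.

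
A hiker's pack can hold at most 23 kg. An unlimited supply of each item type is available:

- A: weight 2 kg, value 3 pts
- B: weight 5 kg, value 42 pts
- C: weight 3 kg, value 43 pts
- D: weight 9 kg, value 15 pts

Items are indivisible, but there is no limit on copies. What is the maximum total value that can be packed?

Best value-per-unit is C at 43/3; filling with it alone gives 7×43 = 301.
Optimal mix: 1×A + 7×C → weight 23, value 304.

304 pts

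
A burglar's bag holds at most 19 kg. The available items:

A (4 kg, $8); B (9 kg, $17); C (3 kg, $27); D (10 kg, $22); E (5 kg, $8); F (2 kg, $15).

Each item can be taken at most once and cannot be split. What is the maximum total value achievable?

Check high-value combinations within 19 kg:
- A+C+D+F: weight 4+3+10+2=19, value 8+27+22+15=72
- A+B+C+F: weight 4+9+3+2=18, value 8+17+27+15=67
- B+C+E+F: weight 9+3+5+2=19, value 17+27+8+15=67
- C+D+F: weight 3+10+2=15, value 27+22+15=64
- B+C+F: weight 9+3+2=14, value 17+27+15=59
Best: $72.

$72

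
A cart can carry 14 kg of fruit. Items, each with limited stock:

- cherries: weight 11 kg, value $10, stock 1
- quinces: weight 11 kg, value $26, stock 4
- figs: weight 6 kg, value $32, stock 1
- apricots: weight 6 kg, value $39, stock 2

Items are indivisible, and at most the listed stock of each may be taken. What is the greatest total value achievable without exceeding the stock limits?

$78

Best selections within weight 14 and stock limits:
- 2×apricots: weight 12, value 78
- 1×figs + 1×apricots: weight 12, value 71
Best: $78.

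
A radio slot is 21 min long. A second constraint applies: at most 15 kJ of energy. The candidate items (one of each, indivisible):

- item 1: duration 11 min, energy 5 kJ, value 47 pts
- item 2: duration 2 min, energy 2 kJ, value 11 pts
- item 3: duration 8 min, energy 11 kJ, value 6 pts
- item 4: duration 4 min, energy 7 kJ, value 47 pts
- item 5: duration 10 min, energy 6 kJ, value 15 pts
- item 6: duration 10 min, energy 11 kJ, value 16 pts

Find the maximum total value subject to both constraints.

Feasible sets respecting both limits:
- item 1+item 2+item 4: duration 17, energy 14, value 105
- item 1+item 4: duration 15, energy 12, value 94
- item 2+item 4+item 5: duration 16, energy 15, value 73
- item 1+item 5: duration 21, energy 11, value 62
Best: 105 pts.

105 pts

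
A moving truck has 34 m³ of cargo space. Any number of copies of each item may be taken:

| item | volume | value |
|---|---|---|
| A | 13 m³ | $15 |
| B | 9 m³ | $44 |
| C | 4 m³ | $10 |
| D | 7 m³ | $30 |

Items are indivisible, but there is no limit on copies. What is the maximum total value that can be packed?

Best value-per-unit is B at 44/9; filling with it alone gives 3×44 = 132.
Optimal mix: 3×B + 1×D → volume 34, value 162.

$162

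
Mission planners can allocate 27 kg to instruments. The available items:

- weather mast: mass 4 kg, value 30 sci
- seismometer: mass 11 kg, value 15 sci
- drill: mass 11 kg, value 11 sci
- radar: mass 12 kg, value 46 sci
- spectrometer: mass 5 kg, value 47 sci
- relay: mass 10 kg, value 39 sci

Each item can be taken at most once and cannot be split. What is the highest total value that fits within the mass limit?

132 sci

This is a 0/1 knapsack; check combinations near the capacity.
- radar+spectrometer+relay: mass 12+5+10=27, value 46+47+39=132
- weather mast+radar+spectrometer: mass 4+12+5=21, value 30+46+47=123
- weather mast+spectrometer+relay: mass 4+5+10=19, value 30+47+39=116
- weather mast+radar+relay: mass 4+12+10=26, value 30+46+39=115
- seismometer+spectrometer+relay: mass 11+5+10=26, value 15+47+39=101
Best: 132 sci.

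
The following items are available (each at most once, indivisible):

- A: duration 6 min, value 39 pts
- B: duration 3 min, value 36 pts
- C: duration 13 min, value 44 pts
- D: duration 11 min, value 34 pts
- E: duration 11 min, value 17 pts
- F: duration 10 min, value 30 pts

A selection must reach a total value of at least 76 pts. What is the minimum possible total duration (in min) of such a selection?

Subsets with value ≥ 76, sorted by total duration:
- B+C: duration 16, value 80
- A+B+F: duration 19, value 105
- A+C: duration 19, value 83
- A+B+D: duration 20, value 109
Minimum duration: 16 min.

16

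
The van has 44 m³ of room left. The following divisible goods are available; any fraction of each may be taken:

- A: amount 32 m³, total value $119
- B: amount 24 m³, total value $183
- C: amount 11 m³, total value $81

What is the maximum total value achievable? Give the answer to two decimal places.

297.47

Take in order of value per unit:
- B (183/24 per unit): all 24 → value 183, running total 183.00
- C (81/11 per unit): all 11 → value 81, running total 264.00
- A (119/32 per unit): 9 of 32 → value 9×119/32 = 33.4688, running total 297.47
Total 297.47.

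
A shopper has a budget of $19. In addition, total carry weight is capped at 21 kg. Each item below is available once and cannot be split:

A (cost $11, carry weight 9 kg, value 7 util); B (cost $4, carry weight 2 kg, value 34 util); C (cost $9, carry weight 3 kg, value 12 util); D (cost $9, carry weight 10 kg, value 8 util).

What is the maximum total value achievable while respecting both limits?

46 util

Feasible sets respecting both limits:
- B+C: cost 13, carry weight 5, value 46
- B+D: cost 13, carry weight 12, value 42
- A+B: cost 15, carry weight 11, value 41
Best: 46 util.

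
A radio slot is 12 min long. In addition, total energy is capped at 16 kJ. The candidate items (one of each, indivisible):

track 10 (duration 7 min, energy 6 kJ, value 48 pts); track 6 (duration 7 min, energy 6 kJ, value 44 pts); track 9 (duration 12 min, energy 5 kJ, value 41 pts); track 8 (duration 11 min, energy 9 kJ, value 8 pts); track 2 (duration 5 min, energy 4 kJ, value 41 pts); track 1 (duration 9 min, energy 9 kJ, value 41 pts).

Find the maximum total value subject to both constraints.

Feasible sets respecting both limits:
- track 10+track 2: duration 12, energy 10, value 89
- track 6+track 2: duration 12, energy 10, value 85
- track 10: duration 7, energy 6, value 48
Best: 89 pts.

89 pts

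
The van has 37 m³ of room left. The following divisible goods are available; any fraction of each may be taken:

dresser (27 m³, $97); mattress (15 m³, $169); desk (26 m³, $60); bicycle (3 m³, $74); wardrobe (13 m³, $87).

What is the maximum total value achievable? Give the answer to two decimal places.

351.56

Take in order of value per unit:
- bicycle (74/3 per unit): all 3 → value 74, running total 74.00
- mattress (169/15 per unit): all 15 → value 169, running total 243.00
- wardrobe (87/13 per unit): all 13 → value 87, running total 330.00
- dresser (97/27 per unit): 6 of 27 → value 6×97/27 = 21.5556, running total 351.56
Total 351.56.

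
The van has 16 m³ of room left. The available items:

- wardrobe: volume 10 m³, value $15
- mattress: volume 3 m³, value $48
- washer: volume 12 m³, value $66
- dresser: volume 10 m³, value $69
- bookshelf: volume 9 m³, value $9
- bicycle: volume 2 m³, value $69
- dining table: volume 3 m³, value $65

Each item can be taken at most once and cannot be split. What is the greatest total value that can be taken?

$203

This is a 0/1 knapsack; check combinations near the capacity.
- dresser+bicycle+dining table: volume 10+2+3=15, value 69+69+65=203
- mattress+dresser+bicycle: volume 3+10+2=15, value 48+69+69=186
- mattress+bicycle+dining table: volume 3+2+3=8, value 48+69+65=182
Best: $203.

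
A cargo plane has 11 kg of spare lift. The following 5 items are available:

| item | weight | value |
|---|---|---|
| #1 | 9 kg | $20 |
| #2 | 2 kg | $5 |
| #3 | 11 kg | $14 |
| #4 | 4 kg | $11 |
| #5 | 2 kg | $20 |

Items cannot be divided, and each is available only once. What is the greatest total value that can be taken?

$40

Check high-value combinations within 11 kg:
- #1+#5: weight 9+2=11, value 20+20=40
- #2+#4+#5: weight 2+4+2=8, value 5+11+20=36
- #4+#5: weight 4+2=6, value 11+20=31
- #2+#5: weight 2+2=4, value 5+20=25
Best: $40.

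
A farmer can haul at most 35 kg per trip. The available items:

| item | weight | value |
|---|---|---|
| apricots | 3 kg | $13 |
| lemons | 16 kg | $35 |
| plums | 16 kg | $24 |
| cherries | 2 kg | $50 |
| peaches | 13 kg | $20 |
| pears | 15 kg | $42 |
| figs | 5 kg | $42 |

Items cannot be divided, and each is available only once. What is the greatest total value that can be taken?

This is a 0/1 knapsack; check combinations near the capacity.
- cherries+peaches+pears+figs: weight 2+13+15+5=35, value 50+20+42+42=154
- apricots+cherries+pears+figs: weight 3+2+15+5=25, value 13+50+42+42=147
- apricots+lemons+cherries+figs: weight 3+16+2+5=26, value 13+35+50+42=140
Best: $154.

$154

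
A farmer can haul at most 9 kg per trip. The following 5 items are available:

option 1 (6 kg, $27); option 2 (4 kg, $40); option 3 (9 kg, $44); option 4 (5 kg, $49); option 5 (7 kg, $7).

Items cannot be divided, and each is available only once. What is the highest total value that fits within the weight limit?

$89

Check high-value combinations within 9 kg:
- option 2+option 4: weight 4+5=9, value 40+49=89
- option 4: weight 5, value 49
- option 3: weight 9, value 44
Best: $89.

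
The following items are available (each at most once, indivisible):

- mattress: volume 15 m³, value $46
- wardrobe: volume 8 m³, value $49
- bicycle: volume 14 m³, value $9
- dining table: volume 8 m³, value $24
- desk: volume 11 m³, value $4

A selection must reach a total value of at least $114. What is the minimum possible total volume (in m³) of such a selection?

31

Subsets with value ≥ 114, sorted by total volume:
- mattress+wardrobe+dining table: volume 31, value 119
- mattress+wardrobe+dining table+desk: volume 42, value 123
- mattress+wardrobe+bicycle+dining table: volume 45, value 128
- mattress+wardrobe+bicycle+dining table+desk: volume 56, value 132
Minimum volume: 31 m³.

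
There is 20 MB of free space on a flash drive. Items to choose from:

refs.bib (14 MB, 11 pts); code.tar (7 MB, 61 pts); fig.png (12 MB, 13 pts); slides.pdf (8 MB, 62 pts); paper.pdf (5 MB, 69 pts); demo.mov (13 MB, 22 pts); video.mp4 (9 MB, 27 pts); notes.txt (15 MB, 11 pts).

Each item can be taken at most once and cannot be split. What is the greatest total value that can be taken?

192 pts

This is a 0/1 knapsack; check combinations near the capacity.
- code.tar+slides.pdf+paper.pdf: size 7+8+5=20, value 61+62+69=192
- slides.pdf+paper.pdf: size 8+5=13, value 62+69=131
- code.tar+paper.pdf: size 7+5=12, value 61+69=130
- code.tar+slides.pdf: size 7+8=15, value 61+62=123
Best: 192 pts.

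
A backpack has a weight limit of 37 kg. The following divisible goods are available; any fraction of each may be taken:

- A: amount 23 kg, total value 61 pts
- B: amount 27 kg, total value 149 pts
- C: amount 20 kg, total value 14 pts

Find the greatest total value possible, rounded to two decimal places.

Take in order of value per unit:
- B (149/27 per unit): all 27 → value 149, running total 149.00
- A (61/23 per unit): 10 of 23 → value 10×61/23 = 26.5217, running total 175.52
Total 175.52.

175.52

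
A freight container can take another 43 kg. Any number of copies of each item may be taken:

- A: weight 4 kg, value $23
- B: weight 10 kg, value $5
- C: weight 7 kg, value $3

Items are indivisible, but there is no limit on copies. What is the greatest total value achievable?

$230

Best value-per-unit is A at 23/4, and filling with it alone uses weight 10×4=40. No mix of the others beats 10×23 = 230.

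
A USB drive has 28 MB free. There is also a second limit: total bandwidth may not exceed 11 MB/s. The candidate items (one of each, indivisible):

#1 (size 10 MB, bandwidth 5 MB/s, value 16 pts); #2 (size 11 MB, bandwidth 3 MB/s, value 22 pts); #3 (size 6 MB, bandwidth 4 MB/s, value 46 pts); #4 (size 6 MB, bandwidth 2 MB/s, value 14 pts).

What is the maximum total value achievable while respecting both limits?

Feasible sets respecting both limits:
- #2+#3+#4: size 23, bandwidth 9, value 82
- #1+#3+#4: size 22, bandwidth 11, value 76
- #2+#3: size 17, bandwidth 7, value 68
- #1+#3: size 16, bandwidth 9, value 62
Best: 82 pts.

82 pts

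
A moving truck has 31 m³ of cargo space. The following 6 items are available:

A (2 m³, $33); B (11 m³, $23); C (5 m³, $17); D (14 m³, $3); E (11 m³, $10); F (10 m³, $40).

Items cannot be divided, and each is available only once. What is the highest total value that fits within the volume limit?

$113

Check high-value combinations within 31 m³:
- A+B+C+F: volume 2+11+5+10=28, value 33+23+17+40=113
- A+C+E+F: volume 2+5+11+10=28, value 33+17+10+40=100
- A+B+F: volume 2+11+10=23, value 33+23+40=96
- A+C+D+F: volume 2+5+14+10=31, value 33+17+3+40=93
Best: $113.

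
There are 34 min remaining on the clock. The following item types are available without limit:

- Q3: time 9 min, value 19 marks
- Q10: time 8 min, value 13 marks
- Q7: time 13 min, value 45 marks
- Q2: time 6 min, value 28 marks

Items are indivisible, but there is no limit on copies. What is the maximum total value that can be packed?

140 marks

Best value-per-unit is Q2 at 28/6, and filling with it alone uses time 5×6=30. No mix of the others beats 5×28 = 140.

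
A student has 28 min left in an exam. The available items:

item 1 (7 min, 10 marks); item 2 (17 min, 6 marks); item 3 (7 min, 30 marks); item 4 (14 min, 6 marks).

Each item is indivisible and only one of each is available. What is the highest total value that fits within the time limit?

This is a 0/1 knapsack; check combinations near the capacity.
- item 1+item 3+item 4: time 7+7+14=28, value 10+30+6=46
- item 1+item 3: time 7+7=14, value 10+30=40
- item 3+item 4: time 7+14=21, value 30+6=36
- item 2+item 3: time 17+7=24, value 6+30=36
Best: 46 marks.

46 marks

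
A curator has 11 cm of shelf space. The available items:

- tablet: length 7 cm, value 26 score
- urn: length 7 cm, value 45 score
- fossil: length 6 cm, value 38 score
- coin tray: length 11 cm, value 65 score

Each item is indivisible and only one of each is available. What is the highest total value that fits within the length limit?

65 score

This is a 0/1 knapsack; check combinations near the capacity.
- coin tray: length 11, value 65
- urn: length 7, value 45
- fossil: length 6, value 38
Best: 65 score.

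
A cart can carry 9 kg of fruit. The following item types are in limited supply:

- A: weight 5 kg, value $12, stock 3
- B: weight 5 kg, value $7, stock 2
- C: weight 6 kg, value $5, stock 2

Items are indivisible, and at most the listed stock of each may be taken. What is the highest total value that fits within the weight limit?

Best selections within weight 9 and stock limits:
- 1×A: weight 5, value 12
- 1×B: weight 5, value 7
- 1×C: weight 6, value 5
Best: $12.

$12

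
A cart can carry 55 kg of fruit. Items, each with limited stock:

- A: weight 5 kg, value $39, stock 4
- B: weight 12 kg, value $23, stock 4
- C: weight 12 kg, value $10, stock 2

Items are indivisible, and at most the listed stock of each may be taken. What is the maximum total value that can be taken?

Top feasible selections:
- 4×A + 2×B: weight 44, value 202
- 4×A + 1×B + 1×C: weight 44, value 189
Best: $202.

$202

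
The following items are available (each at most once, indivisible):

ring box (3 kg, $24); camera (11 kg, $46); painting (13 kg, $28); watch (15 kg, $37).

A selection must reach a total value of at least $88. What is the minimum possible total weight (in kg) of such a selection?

27

Subsets with value ≥ 88, sorted by total weight:
- ring box+camera+painting: weight 27, value 98
- ring box+camera+watch: weight 29, value 107
Minimum weight: 27 kg.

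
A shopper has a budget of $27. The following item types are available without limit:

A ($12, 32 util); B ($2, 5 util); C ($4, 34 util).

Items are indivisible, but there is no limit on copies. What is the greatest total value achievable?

Best value-per-unit is C at 34/4; filling with it alone gives 6×34 = 204.
Optimal mix: 1×B + 6×C → cost 26, value 209.

209 util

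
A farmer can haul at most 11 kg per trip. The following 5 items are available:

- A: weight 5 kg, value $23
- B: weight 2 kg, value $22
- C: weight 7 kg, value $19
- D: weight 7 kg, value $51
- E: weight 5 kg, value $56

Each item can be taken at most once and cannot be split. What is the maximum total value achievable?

This is a 0/1 knapsack; check combinations near the capacity.
- A+E: weight 5+5=10, value 23+56=79
- B+E: weight 2+5=7, value 22+56=78
- B+D: weight 2+7=9, value 22+51=73
- E: weight 5, value 56
Best: $79.

$79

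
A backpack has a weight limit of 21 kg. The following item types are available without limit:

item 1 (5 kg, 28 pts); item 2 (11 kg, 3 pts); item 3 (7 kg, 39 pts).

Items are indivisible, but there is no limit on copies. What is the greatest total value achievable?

117 pts

Best value-per-unit is item 1 at 28/5; filling with it alone gives 4×28 = 112.
Optimal mix: 3×item 3 → weight 21, value 117.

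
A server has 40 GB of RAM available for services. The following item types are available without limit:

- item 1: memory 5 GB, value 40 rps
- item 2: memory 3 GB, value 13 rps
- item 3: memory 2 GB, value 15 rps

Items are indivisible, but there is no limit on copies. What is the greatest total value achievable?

Best value-per-unit is item 1 at 40/5, and filling with it alone uses memory 8×5=40. No mix of the others beats 8×40 = 320.

320 rps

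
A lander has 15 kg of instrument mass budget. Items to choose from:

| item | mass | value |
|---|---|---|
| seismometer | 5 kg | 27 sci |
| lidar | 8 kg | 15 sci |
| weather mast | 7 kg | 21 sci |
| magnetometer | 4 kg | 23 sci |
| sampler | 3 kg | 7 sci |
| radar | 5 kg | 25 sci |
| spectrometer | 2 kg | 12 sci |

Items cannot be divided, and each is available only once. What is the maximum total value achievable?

75 sci

Check high-value combinations within 15 kg:
- seismometer+magnetometer+radar: mass 5+4+5=14, value 27+23+25=75
- seismometer+sampler+radar+spectrometer: mass 5+3+5+2=15, value 27+7+25+12=71
- seismometer+magnetometer+sampler+spectrometer: mass 5+4+3+2=14, value 27+23+7+12=69
- magnetometer+sampler+radar+spectrometer: mass 4+3+5+2=14, value 23+7+25+12=67
Best: 75 sci.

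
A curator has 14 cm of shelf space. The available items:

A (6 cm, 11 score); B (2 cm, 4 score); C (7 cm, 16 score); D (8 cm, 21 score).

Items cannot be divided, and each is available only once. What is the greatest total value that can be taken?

Check high-value combinations within 14 cm:
- A+D: length 6+8=14, value 11+21=32
- A+C: length 6+7=13, value 11+16=27
- B+D: length 2+8=10, value 4+21=25
- D: length 8, value 21
- B+C: length 2+7=9, value 4+16=20
Best: 32 score.

32 score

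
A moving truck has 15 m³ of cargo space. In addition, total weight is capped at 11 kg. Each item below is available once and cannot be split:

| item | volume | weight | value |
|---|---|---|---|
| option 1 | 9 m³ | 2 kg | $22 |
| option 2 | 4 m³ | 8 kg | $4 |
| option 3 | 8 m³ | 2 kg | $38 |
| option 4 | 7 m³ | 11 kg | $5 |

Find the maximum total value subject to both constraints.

$42

Feasible sets respecting both limits:
- option 2+option 3: volume 12, weight 10, value 42
- option 3: volume 8, weight 2, value 38
- option 1+option 2: volume 13, weight 10, value 26
- option 1: volume 9, weight 2, value 22
Best: $42.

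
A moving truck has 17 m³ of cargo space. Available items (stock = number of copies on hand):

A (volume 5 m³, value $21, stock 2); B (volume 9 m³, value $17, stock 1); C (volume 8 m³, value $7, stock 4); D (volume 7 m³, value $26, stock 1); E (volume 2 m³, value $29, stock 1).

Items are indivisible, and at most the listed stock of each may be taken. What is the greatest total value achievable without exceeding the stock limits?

$76

Best selections within volume 17 and stock limits:
- 1×A + 1×D + 1×E: volume 14, value 76
- 2×A + 1×E: volume 12, value 71
- 2×A + 1×D: volume 17, value 68
- 1×A + 1×B + 1×E: volume 16, value 67
Best: $76.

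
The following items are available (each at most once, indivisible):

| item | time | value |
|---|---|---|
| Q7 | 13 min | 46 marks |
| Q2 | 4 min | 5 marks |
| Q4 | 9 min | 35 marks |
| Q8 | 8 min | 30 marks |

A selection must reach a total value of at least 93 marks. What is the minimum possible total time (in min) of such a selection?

Subsets with value ≥ 93, sorted by total time:
- Q7+Q4+Q8: time 30, value 111
- Q7+Q2+Q4+Q8: time 34, value 116
Minimum time: 30 min.

30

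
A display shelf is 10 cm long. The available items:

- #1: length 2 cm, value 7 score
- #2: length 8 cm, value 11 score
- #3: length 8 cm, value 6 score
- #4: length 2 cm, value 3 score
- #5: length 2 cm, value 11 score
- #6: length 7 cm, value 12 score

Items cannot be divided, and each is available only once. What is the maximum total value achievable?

23 score

Check high-value combinations within 10 cm:
- #5+#6: length 2+7=9, value 11+12=23
- #2+#5: length 8+2=10, value 11+11=22
- #1+#4+#5: length 2+2+2=6, value 7+3+11=21
Best: 23 score.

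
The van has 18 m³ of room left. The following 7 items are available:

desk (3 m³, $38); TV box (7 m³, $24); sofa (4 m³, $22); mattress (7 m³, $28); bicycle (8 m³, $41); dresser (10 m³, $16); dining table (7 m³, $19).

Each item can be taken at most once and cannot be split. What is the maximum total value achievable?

Check high-value combinations within 18 m³:
- desk+mattress+bicycle: volume 3+7+8=18, value 38+28+41=107
- desk+TV box+bicycle: volume 3+7+8=18, value 38+24+41=103
- desk+sofa+bicycle: volume 3+4+8=15, value 38+22+41=101
- desk+bicycle+dining table: volume 3+8+7=18, value 38+41+19=98
Best: $107.

$107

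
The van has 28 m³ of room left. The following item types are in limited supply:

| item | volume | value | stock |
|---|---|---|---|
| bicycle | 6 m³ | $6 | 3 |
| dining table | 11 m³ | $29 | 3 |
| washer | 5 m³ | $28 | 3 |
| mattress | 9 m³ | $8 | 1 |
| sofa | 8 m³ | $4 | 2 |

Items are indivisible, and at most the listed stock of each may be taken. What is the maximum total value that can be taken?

$113

Top feasible selections:
- 1×dining table + 3×washer: volume 26, value 113
- 2×bicycle + 3×washer: volume 27, value 96
Best: $113.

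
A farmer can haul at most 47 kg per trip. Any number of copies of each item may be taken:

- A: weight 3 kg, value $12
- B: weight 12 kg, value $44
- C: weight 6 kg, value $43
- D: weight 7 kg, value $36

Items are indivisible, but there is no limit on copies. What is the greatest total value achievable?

Best value-per-unit is C at 43/6; filling with it alone gives 7×43 = 301.
Optimal mix: 1×A + 7×C → weight 45, value 313.

$313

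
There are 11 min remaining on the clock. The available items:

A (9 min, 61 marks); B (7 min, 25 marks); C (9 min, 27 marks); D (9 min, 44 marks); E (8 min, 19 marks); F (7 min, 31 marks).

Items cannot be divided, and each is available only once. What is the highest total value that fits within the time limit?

61 marks

Check high-value combinations within 11 min:
- A: time 9, value 61
- D: time 9, value 44
- F: time 7, value 31
- C: time 9, value 27
Best: 61 marks.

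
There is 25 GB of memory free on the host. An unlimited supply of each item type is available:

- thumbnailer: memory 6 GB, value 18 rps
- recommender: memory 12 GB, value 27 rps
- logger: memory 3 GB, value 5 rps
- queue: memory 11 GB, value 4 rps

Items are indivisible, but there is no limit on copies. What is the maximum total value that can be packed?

72 rps

Best value-per-unit is thumbnailer at 18/6, and filling with it alone uses memory 4×6=24. No mix of the others beats 4×18 = 72.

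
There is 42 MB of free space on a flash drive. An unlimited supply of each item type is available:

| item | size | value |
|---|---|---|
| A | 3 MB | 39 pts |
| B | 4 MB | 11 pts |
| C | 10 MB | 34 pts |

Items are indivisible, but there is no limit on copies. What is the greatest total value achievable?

546 pts

Best value-per-unit is A at 39/3, and filling with it alone uses size 14×3=42. No mix of the others beats 14×39 = 546.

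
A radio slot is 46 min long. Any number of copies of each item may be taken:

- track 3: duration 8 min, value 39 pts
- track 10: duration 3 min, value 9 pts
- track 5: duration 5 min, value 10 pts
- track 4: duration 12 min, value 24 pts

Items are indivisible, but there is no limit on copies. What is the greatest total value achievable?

213 pts

Best value-per-unit is track 3 at 39/8; filling with it alone gives 5×39 = 195.
Optimal mix: 5×track 3 + 2×track 10 → duration 46, value 213.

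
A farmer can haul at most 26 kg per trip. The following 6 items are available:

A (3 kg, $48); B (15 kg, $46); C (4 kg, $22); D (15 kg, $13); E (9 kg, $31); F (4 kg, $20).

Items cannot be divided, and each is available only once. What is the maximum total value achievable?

$136

Check high-value combinations within 26 kg:
- A+B+C+F: weight 3+15+4+4=26, value 48+46+22+20=136
- A+C+E+F: weight 3+4+9+4=20, value 48+22+31+20=121
- A+B+C: weight 3+15+4=22, value 48+46+22=116
- A+B+F: weight 3+15+4=22, value 48+46+20=114
- A+C+D+F: weight 3+4+15+4=26, value 48+22+13+20=103
Best: $136.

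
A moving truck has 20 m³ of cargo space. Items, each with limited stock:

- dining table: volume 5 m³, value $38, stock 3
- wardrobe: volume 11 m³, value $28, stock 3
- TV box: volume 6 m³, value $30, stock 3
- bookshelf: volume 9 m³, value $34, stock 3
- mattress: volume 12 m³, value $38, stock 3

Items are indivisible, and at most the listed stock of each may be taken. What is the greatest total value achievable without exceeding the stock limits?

$114

Best selections within volume 20 and stock limits:
- 3×dining table: volume 15, value 114
- 2×dining table + 1×bookshelf: volume 19, value 110
Best: $114.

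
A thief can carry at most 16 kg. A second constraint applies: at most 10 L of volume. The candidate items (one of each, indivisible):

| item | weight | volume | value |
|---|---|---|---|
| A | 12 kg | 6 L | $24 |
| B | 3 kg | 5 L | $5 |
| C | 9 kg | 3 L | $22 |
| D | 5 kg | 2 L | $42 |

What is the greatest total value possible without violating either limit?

$64

Feasible sets respecting both limits:
- C+D: weight 14, volume 5, value 64
- B+D: weight 8, volume 7, value 47
- D: weight 5, volume 2, value 42
Best: $64.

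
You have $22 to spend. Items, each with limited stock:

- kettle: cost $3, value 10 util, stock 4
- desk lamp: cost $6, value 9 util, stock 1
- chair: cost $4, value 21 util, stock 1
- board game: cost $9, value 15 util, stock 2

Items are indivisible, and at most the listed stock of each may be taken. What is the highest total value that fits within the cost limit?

Best selections within cost 22 and stock limits:
- 4×kettle + 1×desk lamp + 1×chair: cost 22, value 70
- 3×kettle + 1×chair + 1×board game: cost 22, value 66
Best: 70 util.

70 util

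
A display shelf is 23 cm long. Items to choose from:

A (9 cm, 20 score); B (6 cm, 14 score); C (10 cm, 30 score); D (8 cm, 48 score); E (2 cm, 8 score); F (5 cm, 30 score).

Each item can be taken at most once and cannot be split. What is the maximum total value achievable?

108 score

This is a 0/1 knapsack; check combinations near the capacity.
- C+D+F: length 10+8+5=23, value 30+48+30=108
- B+D+E+F: length 6+8+2+5=21, value 14+48+8+30=100
- A+D+F: length 9+8+5=22, value 20+48+30=98
- B+D+F: length 6+8+5=19, value 14+48+30=92
Best: 108 score.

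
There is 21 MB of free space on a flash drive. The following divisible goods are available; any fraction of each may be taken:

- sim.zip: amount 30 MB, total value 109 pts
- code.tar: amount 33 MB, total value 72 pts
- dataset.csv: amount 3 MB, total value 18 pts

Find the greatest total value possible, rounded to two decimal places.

83.40

Take in order of value per unit:
- dataset.csv (18/3 per unit): all 3 → value 18, running total 18.00
- sim.zip (109/30 per unit): 18 of 30 → value 18×109/30 = 65.4000, running total 83.40
Total 83.40.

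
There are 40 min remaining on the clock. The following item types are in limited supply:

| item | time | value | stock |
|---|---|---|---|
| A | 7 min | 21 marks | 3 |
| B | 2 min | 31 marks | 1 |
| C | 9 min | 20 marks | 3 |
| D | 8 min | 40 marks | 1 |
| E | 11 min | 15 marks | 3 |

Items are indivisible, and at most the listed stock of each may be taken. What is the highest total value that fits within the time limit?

Best selections within time 40 and stock limits:
- 3×A + 1×B + 1×C + 1×D: time 40, value 154
- 3×A + 1×B + 1×D: time 31, value 134
- 2×A + 1×B + 1×C + 1×D: time 33, value 133
- 1×A + 1×B + 2×C + 1×D: time 35, value 132
Best: 154 marks.

154 marks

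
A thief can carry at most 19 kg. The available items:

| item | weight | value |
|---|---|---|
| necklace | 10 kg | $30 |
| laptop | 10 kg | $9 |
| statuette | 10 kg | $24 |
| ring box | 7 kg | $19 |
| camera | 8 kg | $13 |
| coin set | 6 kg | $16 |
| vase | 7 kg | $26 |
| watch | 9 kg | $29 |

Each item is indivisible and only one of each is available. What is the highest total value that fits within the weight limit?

Check high-value combinations within 19 kg:
- necklace+watch: weight 10+9=19, value 30+29=59
- necklace+vase: weight 10+7=17, value 30+26=56
- vase+watch: weight 7+9=16, value 26+29=55
- statuette+watch: weight 10+9=19, value 24+29=53
Best: $59.

$59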